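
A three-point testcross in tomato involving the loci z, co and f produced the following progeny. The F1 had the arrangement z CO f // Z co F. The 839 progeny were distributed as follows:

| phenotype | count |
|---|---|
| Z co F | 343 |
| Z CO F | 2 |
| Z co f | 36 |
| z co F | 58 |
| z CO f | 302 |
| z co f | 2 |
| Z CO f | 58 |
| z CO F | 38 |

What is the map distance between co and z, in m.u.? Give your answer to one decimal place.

The two rarest classes, z co f and Z CO F, are the double crossovers. Comparing them with the parentals, only the co allele has switched, so co is the middle locus and the order is z – co – f.
Crossovers in the z–co interval produce the single-crossover classes Z CO f and z co F (58 + 58 = 116) plus the double crossovers (4).
RF(z–co) = (116 + 4) / 839 = 120/839 = 0.1430 → 14.3 m.u.

14.3 m.u.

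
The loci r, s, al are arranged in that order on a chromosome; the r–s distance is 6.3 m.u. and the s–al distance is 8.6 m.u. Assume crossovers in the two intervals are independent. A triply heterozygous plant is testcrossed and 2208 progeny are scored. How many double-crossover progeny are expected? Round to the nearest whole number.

12

Map distances give recombination frequencies of 0.063 and 0.086 for the two intervals.
With no interference, expected double-crossover frequency = 0.063 × 0.086 = 0.00542.
Expected number = 0.00542 × 2208 = 11.96 ≈ 12.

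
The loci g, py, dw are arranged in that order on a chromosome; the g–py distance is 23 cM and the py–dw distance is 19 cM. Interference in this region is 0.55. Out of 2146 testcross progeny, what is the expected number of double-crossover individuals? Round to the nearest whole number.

42

Map distances give recombination frequencies of 0.230 and 0.190 for the two intervals.
With interference 0.55 (so coincidence = 0.45), expected double-crossover frequency = 0.230 × 0.190 × 0.45 = 0.01966.
Expected number = 0.01966 × 2146 = 42.20 ≈ 42.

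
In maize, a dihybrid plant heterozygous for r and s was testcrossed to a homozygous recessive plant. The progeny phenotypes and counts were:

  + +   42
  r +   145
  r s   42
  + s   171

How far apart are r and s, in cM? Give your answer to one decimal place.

21.0 cM

The two most frequent classes, + s (171) and r + (145), are the parental types, so the F1 was + s / r +.
The recombinant classes are + + and r s: 42 + 42 = 84.
Recombination frequency = 84/400 = 0.2100 ≈ 21.0%, i.e. 21.0 cM.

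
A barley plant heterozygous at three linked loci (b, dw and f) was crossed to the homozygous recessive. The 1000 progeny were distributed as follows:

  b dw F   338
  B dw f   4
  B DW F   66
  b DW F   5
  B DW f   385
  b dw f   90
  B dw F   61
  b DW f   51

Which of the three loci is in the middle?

The two most frequent reciprocal classes, b dw F and B DW f, are the parental types, so the F1 was b dw F / B DW f.
The two rarest classes, b DW F and B dw f, are the double crossovers. Comparing them with the parentals, only the dw allele has switched, so dw is the middle locus and the order is f – dw – b.

dw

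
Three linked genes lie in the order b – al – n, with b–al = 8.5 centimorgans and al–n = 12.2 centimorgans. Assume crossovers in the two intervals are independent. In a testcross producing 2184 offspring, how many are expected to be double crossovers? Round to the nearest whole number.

Map distances give recombination frequencies of 0.085 and 0.122 for the two intervals.
With no interference, expected double-crossover frequency = 0.085 × 0.122 = 0.01037.
Expected number = 0.01037 × 2184 = 22.65 ≈ 23.

23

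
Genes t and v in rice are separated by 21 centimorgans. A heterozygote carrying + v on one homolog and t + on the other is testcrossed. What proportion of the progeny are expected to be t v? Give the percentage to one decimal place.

10.5%

A map distance of 21 centimorgans corresponds to a recombination frequency of 0.210.
The F1 is + v / t +, so t v is a recombinant gamete class with expected frequency r/2 = 0.210/2 = 0.1050.
That is 0.1050 = 10.5% of the progeny.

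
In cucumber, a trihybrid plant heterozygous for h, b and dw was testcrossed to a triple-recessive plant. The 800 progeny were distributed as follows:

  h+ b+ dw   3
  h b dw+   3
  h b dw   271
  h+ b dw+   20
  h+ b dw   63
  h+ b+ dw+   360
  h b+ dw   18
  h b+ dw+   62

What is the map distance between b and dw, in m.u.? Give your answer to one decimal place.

The two most frequent reciprocal classes, h b dw and h+ b+ dw+, are the parental types, so the F1 was h b dw / h+ b+ dw+.
The two rarest classes, h b dw+ and h+ b+ dw, are the double crossovers. Comparing them with the parentals, only the dw allele has switched, so dw is the middle locus and the order is b – dw – h.
Crossovers in the b–dw interval produce the single-crossover classes h b+ dw and h+ b dw+ (18 + 20 = 38) plus the double crossovers (6).
RF(b–dw) = (38 + 6) / 800 = 44/800 = 0.0550 → 5.5 m.u.

5.5 m.u.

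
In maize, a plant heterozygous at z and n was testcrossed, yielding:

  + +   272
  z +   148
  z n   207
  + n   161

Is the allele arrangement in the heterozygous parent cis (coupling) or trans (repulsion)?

The two most frequent classes are + + (272) and z n (207); these are the parental (non-recombinant) types.
So the F1 carried + + on one chromosome and z n on the other — the recessive alleles are on the same chromosome (cis / coupling).

cis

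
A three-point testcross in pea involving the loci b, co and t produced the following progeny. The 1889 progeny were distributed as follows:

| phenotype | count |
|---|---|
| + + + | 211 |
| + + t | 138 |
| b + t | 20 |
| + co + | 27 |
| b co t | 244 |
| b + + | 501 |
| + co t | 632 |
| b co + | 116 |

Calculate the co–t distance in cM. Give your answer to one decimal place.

The two most frequent reciprocal classes, b + + and + co t, are the parental types, so the F1 was b + + / + co t.
The two rarest classes, b + t and + co +, are the double crossovers. Comparing them with the parentals, only the t allele has switched, so t is the middle locus and the order is b – t – co.
Crossovers in the t–co interval produce the single-crossover classes b co + and + + t (116 + 138 = 254) plus the double crossovers (47).
RF(t–co) = (254 + 47) / 1889 = 301/1889 = 0.1593 → 15.9 cM.

15.9 cM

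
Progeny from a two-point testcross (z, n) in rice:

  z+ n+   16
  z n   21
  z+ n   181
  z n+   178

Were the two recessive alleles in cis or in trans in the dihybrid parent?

trans

The two most frequent classes are z+ n (181) and z n+ (178); these are the parental (non-recombinant) types.
So the F1 carried z+ n on one chromosome and z n+ on the other — the recessive alleles are on opposite chromosomes (trans / repulsion).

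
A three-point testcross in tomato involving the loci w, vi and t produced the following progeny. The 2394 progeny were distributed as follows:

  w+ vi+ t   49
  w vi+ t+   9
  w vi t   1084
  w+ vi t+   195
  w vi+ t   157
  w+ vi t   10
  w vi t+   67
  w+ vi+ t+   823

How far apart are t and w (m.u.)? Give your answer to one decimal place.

The two most frequent reciprocal classes, w vi t and w+ vi+ t+, are the parental types, so the F1 was w vi t / w+ vi+ t+.
The two rarest classes, w+ vi t and w vi+ t+, are the double crossovers. Comparing them with the parentals, only the w allele has switched, so w is the middle locus and the order is vi – w – t.
Crossovers in the w–t interval produce the single-crossover classes w vi t+ and w+ vi+ t (67 + 49 = 116) plus the double crossovers (19).
RF(w–t) = (116 + 19) / 2394 = 135/2394 = 0.0564 → 5.6 m.u.

5.6 m.u.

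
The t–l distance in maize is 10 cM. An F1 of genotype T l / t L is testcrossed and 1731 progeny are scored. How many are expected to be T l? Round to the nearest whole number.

779

A map distance of 10 cM corresponds to a recombination frequency of 0.100.
The F1 is T l / t L, so T l is a parental gamete class with expected frequency (1 − r)/2 = 0.900/2 = 0.4500.
Expected number = 0.4500 × 1731 = 778.95 ≈ 779.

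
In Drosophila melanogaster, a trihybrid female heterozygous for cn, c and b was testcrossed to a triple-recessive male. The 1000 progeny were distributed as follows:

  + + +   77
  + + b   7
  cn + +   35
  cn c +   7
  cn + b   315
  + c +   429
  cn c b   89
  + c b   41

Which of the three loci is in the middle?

cn

The two most frequent reciprocal classes, + c + and cn + b, are the parental types, so the F1 was + c + / cn + b.
The two rarest classes, cn c + and + + b, are the double crossovers. Comparing them with the parentals, only the cn allele has switched, so cn is the middle locus and the order is c – cn – b.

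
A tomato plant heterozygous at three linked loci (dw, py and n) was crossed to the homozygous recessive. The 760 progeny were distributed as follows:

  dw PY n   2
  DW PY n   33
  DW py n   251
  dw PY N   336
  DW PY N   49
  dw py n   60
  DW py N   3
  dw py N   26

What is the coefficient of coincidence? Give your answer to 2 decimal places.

0.52

The two most frequent reciprocal classes, DW py n and dw PY N, are the parental types, so the F1 was DW py n / dw PY N.
The two rarest classes, DW py N and dw PY n, are the double crossovers. Comparing them with the parentals, only the n allele has switched, so n is the middle locus and the order is py – n – dw.
py–n: (59 + 5)/760 = 0.0842; n–dw: (109 + 5)/760 = 0.1500.
Expected DCO frequency = 0.0842 × 0.1500 ≈ 0.01263; observed = 5/760 ≈ 0.00658.
Coefficient of coincidence = 0.00658/0.01263 ≈ 0.52.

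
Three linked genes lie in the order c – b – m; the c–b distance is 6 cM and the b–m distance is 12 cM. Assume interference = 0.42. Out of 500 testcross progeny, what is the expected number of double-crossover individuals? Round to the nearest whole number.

Map distances give recombination frequencies of 0.060 and 0.120 for the two intervals.
With interference 0.42 (so coincidence = 0.58), expected double-crossover frequency = 0.060 × 0.120 × 0.58 = 0.00418.
Expected number = 0.00418 × 500 = 2.09 ≈ 2.

2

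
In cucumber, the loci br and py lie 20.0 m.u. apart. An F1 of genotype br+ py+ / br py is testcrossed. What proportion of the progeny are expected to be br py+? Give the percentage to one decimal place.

10.0%

A map distance of 20.0 m.u. corresponds to a recombination frequency of 0.200.
The F1 is br+ py+ / br py, so br py+ is a recombinant gamete class with expected frequency r/2 = 0.200/2 = 0.1000.
That is 0.1000 = 10.0% of the progeny.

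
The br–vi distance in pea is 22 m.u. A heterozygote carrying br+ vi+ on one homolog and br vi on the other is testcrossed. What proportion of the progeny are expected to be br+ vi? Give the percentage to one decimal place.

11.0%

A map distance of 22 m.u. corresponds to a recombination frequency of 0.220.
The F1 is br+ vi+ / br vi, so br+ vi is a recombinant gamete class with expected frequency r/2 = 0.220/2 = 0.1100.
That is 0.1100 = 11.0% of the progeny.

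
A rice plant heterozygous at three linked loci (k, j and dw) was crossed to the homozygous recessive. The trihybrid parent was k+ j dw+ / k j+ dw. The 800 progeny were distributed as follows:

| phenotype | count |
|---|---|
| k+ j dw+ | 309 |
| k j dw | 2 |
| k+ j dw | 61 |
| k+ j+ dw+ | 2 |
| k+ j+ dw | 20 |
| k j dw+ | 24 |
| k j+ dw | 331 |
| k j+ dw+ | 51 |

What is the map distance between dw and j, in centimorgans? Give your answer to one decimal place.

The two rarest classes, k+ j+ dw+ and k j dw, are the double crossovers. Comparing them with the parentals, only the j allele has switched, so j is the middle locus and the order is k – j – dw.
Crossovers in the j–dw interval produce the single-crossover classes k+ j dw and k j+ dw+ (61 + 51 = 112) plus the double crossovers (4).
RF(j–dw) = (112 + 4) / 800 = 116/800 = 0.1450 → 14.5 centimorgans.

14.5 centimorgans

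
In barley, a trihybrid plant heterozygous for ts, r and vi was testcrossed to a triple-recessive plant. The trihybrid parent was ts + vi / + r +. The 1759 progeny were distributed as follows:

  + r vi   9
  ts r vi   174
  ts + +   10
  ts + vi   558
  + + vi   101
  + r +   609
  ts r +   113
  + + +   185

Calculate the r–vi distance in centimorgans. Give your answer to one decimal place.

The two rarest classes, ts + + and + r vi, are the double crossovers. Comparing them with the parentals, only the vi allele has switched, so vi is the middle locus and the order is r – vi – ts.
Crossovers in the r–vi interval produce the single-crossover classes ts r vi and + + + (174 + 185 = 359) plus the double crossovers (19).
RF(r–vi) = (359 + 19) / 1759 = 378/1759 = 0.2149 → 21.5 centimorgans.

21.5 centimorgans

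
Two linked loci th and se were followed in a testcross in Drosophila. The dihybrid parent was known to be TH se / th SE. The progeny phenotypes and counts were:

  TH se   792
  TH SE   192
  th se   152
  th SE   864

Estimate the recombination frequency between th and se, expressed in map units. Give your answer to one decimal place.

17.2 map units

The recombinant classes are TH SE and th se: 192 + 152 = 344.
Recombination frequency = 344/2000 = 0.1720 ≈ 17.2%, i.e. 17.2 map units.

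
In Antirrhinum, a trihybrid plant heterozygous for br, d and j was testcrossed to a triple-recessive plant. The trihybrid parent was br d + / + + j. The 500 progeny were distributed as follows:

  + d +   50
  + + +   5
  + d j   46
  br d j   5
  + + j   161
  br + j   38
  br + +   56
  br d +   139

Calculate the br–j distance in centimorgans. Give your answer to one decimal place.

19.6 centimorgans

The two rarest classes, br d j and + + +, are the double crossovers. Comparing them with the parentals, only the j allele has switched, so j is the middle locus and the order is br – j – d.
Crossovers in the br–j interval produce the single-crossover classes + d + and br + j (50 + 38 = 88) plus the double crossovers (10).
RF(br–j) = (88 + 10) / 500 = 98/500 = 0.1960 → 19.6 centimorgans.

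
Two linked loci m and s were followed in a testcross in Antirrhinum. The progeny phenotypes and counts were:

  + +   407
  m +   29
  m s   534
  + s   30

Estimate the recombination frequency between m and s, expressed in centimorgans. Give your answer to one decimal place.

The two most frequent classes, + + (407) and m s (534), are the parental types, so the F1 was + + / m s.
The recombinant classes are + s and m +: 30 + 29 = 59.
Recombination frequency = 59/1000 = 0.0590 ≈ 5.9%, i.e. 5.9 centimorgans.

5.9 centimorgans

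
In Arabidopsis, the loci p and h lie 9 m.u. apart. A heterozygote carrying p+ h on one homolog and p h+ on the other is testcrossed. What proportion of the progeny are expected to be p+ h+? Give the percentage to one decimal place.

A map distance of 9 m.u. corresponds to a recombination frequency of 0.090.
The F1 is p+ h / p h+, so p+ h+ is a recombinant gamete class with expected frequency r/2 = 0.090/2 = 0.0450.
That is 0.0450 = 4.5% of the progeny.

4.5%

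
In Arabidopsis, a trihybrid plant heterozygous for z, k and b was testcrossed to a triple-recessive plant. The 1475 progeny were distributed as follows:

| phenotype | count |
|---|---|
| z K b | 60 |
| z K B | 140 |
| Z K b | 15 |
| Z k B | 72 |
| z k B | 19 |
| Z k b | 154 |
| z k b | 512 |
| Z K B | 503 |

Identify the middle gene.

b

The two most frequent reciprocal classes, z k b and Z K B, are the parental types, so the F1 was z k b / Z K B.
The two rarest classes, z k B and Z K b, are the double crossovers. Comparing them with the parentals, only the b allele has switched, so b is the middle locus and the order is k – b – z.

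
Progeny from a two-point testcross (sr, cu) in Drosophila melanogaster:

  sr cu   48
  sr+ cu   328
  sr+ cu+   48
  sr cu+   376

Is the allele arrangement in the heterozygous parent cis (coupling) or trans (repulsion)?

The two most frequent classes are sr+ cu (328) and sr cu+ (376); these are the parental (non-recombinant) types.
So the F1 carried sr+ cu on one chromosome and sr cu+ on the other — the recessive alleles are on opposite chromosomes (trans / repulsion).

trans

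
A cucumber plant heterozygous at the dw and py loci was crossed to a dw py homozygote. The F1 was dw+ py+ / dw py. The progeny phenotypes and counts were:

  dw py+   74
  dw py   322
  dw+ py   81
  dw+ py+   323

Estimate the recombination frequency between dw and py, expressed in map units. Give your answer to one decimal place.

The recombinant classes are dw+ py and dw py+: 81 + 74 = 155.
Recombination frequency = 155/800 = 0.1938 ≈ 19.4%, i.e. 19.4 map units.

19.4 map units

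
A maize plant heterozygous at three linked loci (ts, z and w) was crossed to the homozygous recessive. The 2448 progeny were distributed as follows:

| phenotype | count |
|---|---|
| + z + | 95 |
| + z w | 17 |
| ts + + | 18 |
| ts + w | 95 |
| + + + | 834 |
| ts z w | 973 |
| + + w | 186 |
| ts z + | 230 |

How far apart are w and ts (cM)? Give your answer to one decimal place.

18.4 cM

The two most frequent reciprocal classes, + + + and ts z w, are the parental types, so the F1 was + + + / ts z w.
The two rarest classes, ts + + and + z w, are the double crossovers. Comparing them with the parentals, only the ts allele has switched, so ts is the middle locus and the order is w – ts – z.
Crossovers in the w–ts interval produce the single-crossover classes + + w and ts z + (186 + 230 = 416) plus the double crossovers (35).
RF(w–ts) = (416 + 35) / 2448 = 451/2448 = 0.1842 → 18.4 cM.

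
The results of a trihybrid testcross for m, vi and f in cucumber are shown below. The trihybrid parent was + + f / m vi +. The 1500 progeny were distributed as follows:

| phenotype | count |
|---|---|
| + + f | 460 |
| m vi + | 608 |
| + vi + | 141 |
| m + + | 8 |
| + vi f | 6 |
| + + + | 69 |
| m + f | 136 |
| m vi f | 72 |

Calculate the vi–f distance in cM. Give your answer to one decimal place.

The two rarest classes, + vi f and m + +, are the double crossovers. Comparing them with the parentals, only the vi allele has switched, so vi is the middle locus and the order is m – vi – f.
Crossovers in the vi–f interval produce the single-crossover classes + + + and m vi f (69 + 72 = 141) plus the double crossovers (14).
RF(vi–f) = (141 + 14) / 1500 = 155/1500 = 0.1033 → 10.3 cM.

10.3 cM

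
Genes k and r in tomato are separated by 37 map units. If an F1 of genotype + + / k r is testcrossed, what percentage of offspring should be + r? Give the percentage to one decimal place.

A map distance of 37 map units corresponds to a recombination frequency of 0.370.
The F1 is + + / k r, so + r is a recombinant gamete class with expected frequency r/2 = 0.370/2 = 0.1850.
That is 0.1850 = 18.5% of the progeny.

18.5%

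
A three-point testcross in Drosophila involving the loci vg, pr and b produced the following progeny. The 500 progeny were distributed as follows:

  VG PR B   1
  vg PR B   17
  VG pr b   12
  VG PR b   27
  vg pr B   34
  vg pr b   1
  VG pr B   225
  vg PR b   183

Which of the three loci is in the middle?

The two most frequent reciprocal classes, vg PR b and VG pr B, are the parental types, so the F1 was vg PR b / VG pr B.
The two rarest classes, vg pr b and VG PR B, are the double crossovers. Comparing them with the parentals, only the pr allele has switched, so pr is the middle locus and the order is b – pr – vg.

pr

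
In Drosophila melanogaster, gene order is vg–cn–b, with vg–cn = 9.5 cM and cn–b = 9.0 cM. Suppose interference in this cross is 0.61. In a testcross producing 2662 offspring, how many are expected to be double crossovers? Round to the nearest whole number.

9

Map distances give recombination frequencies of 0.095 and 0.090 for the two intervals.
With interference 0.61 (so coincidence = 0.39), expected double-crossover frequency = 0.095 × 0.090 × 0.39 = 0.00333.
Expected number = 0.00333 × 2662 = 8.88 ≈ 9.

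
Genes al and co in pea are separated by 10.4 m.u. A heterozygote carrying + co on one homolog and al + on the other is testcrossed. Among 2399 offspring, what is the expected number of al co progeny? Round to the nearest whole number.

125

A map distance of 10.4 m.u. corresponds to a recombination frequency of 0.104.
The F1 is + co / al +, so al co is a recombinant gamete class with expected frequency r/2 = 0.104/2 = 0.0520.
Expected number = 0.0520 × 2399 = 124.75 ≈ 125.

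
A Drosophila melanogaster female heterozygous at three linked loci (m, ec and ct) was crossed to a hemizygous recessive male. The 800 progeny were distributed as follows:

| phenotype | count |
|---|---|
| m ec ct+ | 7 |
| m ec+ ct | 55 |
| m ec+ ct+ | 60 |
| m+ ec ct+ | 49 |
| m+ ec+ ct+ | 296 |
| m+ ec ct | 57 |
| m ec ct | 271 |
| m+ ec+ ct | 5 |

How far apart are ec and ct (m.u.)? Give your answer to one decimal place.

The two most frequent reciprocal classes, m ec ct and m+ ec+ ct+, are the parental types, so the F1 was m ec ct / m+ ec+ ct+.
The two rarest classes, m ec ct+ and m+ ec+ ct, are the double crossovers. Comparing them with the parentals, only the ct allele has switched, so ct is the middle locus and the order is m – ct – ec.
Crossovers in the ct–ec interval produce the single-crossover classes m ec+ ct and m+ ec ct+ (55 + 49 = 104) plus the double crossovers (12).
RF(ct–ec) = (104 + 12) / 800 = 116/800 = 0.1450 → 14.5 m.u.

14.5 m.u.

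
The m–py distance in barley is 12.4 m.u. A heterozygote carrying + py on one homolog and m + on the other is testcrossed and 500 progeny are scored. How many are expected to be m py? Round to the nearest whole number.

A map distance of 12.4 m.u. corresponds to a recombination frequency of 0.124.
The F1 is + py / m +, so m py is a recombinant gamete class with expected frequency r/2 = 0.124/2 = 0.0620.
Expected number = 0.0620 × 500 = 31.00 ≈ 31.

31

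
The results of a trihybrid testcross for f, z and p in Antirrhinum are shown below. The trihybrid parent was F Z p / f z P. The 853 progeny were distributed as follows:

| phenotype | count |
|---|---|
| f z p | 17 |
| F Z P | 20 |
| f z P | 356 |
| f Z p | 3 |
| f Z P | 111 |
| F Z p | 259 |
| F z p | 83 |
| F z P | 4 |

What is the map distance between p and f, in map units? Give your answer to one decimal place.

5.2 map units

The two rarest classes, f Z p and F z P, are the double crossovers. Comparing them with the parentals, only the f allele has switched, so f is the middle locus and the order is p – f – z.
Crossovers in the p–f interval produce the single-crossover classes F Z P and f z p (20 + 17 = 37) plus the double crossovers (7).
RF(p–f) = (37 + 7) / 853 = 44/853 = 0.0516 → 5.2 map units.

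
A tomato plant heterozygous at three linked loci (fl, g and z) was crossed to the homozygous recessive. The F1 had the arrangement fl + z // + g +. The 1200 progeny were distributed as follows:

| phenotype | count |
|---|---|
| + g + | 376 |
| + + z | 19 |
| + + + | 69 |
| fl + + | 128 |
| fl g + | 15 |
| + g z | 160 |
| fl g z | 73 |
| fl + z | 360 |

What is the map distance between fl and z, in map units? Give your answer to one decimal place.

The two rarest classes, + + z and fl g +, are the double crossovers. Comparing them with the parentals, only the fl allele has switched, so fl is the middle locus and the order is z – fl – g.
Crossovers in the z–fl interval produce the single-crossover classes fl + + and + g z (128 + 160 = 288) plus the double crossovers (34).
RF(z–fl) = (288 + 34) / 1200 = 322/1200 = 0.2683 → 26.8 map units.

26.8 map units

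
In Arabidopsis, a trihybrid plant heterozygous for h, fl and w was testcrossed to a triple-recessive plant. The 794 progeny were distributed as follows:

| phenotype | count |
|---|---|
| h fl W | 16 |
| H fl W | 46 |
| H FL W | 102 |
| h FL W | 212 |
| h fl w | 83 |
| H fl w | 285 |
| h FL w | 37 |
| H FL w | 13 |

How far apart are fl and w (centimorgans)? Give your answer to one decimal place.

14.1 centimorgans

The two most frequent reciprocal classes, h FL W and H fl w, are the parental types, so the F1 was h FL W / H fl w.
The two rarest classes, h fl W and H FL w, are the double crossovers. Comparing them with the parentals, only the fl allele has switched, so fl is the middle locus and the order is h – fl – w.
Crossovers in the fl–w interval produce the single-crossover classes h FL w and H fl W (37 + 46 = 83) plus the double crossovers (29).
RF(fl–w) = (83 + 29) / 794 = 112/794 = 0.1411 → 14.1 centimorgans.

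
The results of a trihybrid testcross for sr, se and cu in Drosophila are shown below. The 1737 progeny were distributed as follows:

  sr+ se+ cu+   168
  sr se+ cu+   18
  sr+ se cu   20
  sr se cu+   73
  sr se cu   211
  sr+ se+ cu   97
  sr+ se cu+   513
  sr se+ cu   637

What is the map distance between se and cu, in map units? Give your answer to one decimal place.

24.0 map units

The two most frequent reciprocal classes, sr se+ cu and sr+ se cu+, are the parental types, so the F1 was sr se+ cu / sr+ se cu+.
The two rarest classes, sr se+ cu+ and sr+ se cu, are the double crossovers. Comparing them with the parentals, only the cu allele has switched, so cu is the middle locus and the order is se – cu – sr.
Crossovers in the se–cu interval produce the single-crossover classes sr se cu and sr+ se+ cu+ (211 + 168 = 379) plus the double crossovers (38).
RF(se–cu) = (379 + 38) / 1737 = 417/1737 = 0.2401 → 24.0 map units.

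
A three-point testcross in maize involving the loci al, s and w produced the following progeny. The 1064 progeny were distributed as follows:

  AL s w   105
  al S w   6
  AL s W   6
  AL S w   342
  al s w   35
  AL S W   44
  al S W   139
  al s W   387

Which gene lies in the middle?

al

The two most frequent reciprocal classes, AL S w and al s W, are the parental types, so the F1 was AL S w / al s W.
The two rarest classes, al S w and AL s W, are the double crossovers. Comparing them with the parentals, only the al allele has switched, so al is the middle locus and the order is s – al – w.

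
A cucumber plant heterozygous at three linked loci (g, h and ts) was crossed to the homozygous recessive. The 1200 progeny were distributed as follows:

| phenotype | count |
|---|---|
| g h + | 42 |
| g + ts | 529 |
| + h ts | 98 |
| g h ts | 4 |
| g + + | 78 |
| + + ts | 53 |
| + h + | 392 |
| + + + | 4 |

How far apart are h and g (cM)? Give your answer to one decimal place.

The two most frequent reciprocal classes, g + ts and + h +, are the parental types, so the F1 was g + ts / + h +.
The two rarest classes, g h ts and + + +, are the double crossovers. Comparing them with the parentals, only the h allele has switched, so h is the middle locus and the order is g – h – ts.
Crossovers in the g–h interval produce the single-crossover classes + + ts and g h + (53 + 42 = 95) plus the double crossovers (8).
RF(g–h) = (95 + 8) / 1200 = 103/1200 = 0.0858 → 8.6 cM.

8.6 cM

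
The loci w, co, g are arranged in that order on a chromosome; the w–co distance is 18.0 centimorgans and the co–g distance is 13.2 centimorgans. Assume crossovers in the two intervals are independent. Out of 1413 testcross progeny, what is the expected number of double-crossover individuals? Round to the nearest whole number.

34

Map distances give recombination frequencies of 0.180 and 0.132 for the two intervals.
With no interference, expected double-crossover frequency = 0.180 × 0.132 = 0.02376.
Expected number = 0.02376 × 1413 = 33.57 ≈ 34.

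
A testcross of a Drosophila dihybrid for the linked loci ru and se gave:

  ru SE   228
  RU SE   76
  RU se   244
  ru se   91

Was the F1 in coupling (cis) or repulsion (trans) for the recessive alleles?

trans

The two most frequent classes are RU se (244) and ru SE (228); these are the parental (non-recombinant) types.
So the F1 carried RU se on one chromosome and ru SE on the other — the recessive alleles are on opposite chromosomes (trans / repulsion).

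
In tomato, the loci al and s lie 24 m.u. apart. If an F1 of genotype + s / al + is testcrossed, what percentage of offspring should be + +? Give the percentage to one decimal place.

A map distance of 24 m.u. corresponds to a recombination frequency of 0.240.
The F1 is + s / al +, so + + is a recombinant gamete class with expected frequency r/2 = 0.240/2 = 0.1200.
That is 0.1200 = 12.0% of the progeny.

12.0%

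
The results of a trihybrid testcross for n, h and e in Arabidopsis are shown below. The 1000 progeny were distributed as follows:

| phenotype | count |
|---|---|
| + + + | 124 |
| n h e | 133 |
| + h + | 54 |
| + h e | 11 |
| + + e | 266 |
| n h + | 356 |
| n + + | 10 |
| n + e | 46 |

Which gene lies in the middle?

The two most frequent reciprocal classes, n h + and + + e, are the parental types, so the F1 was n h + / + + e.
The two rarest classes, n + + and + h e, are the double crossovers. Comparing them with the parentals, only the h allele has switched, so h is the middle locus and the order is e – h – n.

h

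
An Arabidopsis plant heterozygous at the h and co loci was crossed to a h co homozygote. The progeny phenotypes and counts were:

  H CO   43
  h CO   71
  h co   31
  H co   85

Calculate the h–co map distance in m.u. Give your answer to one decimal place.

The two most frequent classes, H co (85) and h CO (71), are the parental types, so the F1 was H co / h CO.
The recombinant classes are H CO and h co: 43 + 31 = 74.
Recombination frequency = 74/230 = 0.3217 ≈ 32.2%, i.e. 32.2 m.u.

32.2 m.u.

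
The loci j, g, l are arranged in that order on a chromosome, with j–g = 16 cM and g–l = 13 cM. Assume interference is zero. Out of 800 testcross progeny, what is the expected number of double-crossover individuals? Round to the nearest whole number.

Map distances give recombination frequencies of 0.160 and 0.130 for the two intervals.
With no interference, expected double-crossover frequency = 0.160 × 0.130 = 0.02080.
Expected number = 0.02080 × 800 = 16.64 ≈ 17.

17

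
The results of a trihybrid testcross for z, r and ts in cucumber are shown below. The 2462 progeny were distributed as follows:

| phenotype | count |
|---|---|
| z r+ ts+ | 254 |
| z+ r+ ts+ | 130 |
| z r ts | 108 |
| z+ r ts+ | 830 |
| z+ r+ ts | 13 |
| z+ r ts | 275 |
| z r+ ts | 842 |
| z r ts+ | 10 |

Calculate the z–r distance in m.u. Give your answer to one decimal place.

The two most frequent reciprocal classes, z r+ ts and z+ r ts+, are the parental types, so the F1 was z r+ ts / z+ r ts+.
The two rarest classes, z+ r+ ts and z r ts+, are the double crossovers. Comparing them with the parentals, only the z allele has switched, so z is the middle locus and the order is ts – z – r.
Crossovers in the z–r interval produce the single-crossover classes z r ts and z+ r+ ts+ (108 + 130 = 238) plus the double crossovers (23).
RF(z–r) = (238 + 23) / 2462 = 261/2462 = 0.1060 → 10.6 m.u.

10.6 m.u.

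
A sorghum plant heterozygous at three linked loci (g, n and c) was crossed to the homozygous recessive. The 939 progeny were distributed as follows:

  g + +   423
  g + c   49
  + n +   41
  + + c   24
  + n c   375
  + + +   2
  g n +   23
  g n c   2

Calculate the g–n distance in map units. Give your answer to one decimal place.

5.4 map units

The two most frequent reciprocal classes, g + + and + n c, are the parental types, so the F1 was g + + / + n c.
The two rarest classes, + + + and g n c, are the double crossovers. Comparing them with the parentals, only the g allele has switched, so g is the middle locus and the order is c – g – n.
Crossovers in the g–n interval produce the single-crossover classes g n + and + + c (23 + 24 = 47) plus the double crossovers (4).
RF(g–n) = (47 + 4) / 939 = 51/939 = 0.0543 → 5.4 map units.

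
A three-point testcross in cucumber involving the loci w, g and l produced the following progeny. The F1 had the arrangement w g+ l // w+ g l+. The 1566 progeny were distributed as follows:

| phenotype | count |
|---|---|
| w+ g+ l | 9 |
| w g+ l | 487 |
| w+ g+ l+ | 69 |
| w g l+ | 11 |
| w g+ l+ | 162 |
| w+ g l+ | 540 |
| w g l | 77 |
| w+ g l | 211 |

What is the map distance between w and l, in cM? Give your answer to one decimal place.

25.1 cM

The two rarest classes, w+ g+ l and w g l+, are the double crossovers. Comparing them with the parentals, only the w allele has switched, so w is the middle locus and the order is g – w – l.
Crossovers in the w–l interval produce the single-crossover classes w g+ l+ and w+ g l (162 + 211 = 373) plus the double crossovers (20).
RF(w–l) = (373 + 20) / 1566 = 393/1566 = 0.2510 → 25.1 cM.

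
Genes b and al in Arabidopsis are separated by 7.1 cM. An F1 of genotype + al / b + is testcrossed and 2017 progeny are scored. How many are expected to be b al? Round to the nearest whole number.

A map distance of 7.1 cM corresponds to a recombination frequency of 0.071.
The F1 is + al / b +, so b al is a recombinant gamete class with expected frequency r/2 = 0.071/2 = 0.0355.
Expected number = 0.0355 × 2017 = 71.60 ≈ 72.

72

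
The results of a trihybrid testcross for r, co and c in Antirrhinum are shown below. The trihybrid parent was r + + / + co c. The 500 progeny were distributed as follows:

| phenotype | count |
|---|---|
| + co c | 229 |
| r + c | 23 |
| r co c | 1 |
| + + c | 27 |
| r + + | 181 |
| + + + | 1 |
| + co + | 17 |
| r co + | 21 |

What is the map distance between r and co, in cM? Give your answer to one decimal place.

The two rarest classes, + + + and r co c, are the double crossovers. Comparing them with the parentals, only the r allele has switched, so r is the middle locus and the order is co – r – c.
Crossovers in the co–r interval produce the single-crossover classes r co + and + + c (21 + 27 = 48) plus the double crossovers (2).
RF(co–r) = (48 + 2) / 500 = 50/500 = 0.1000 → 10.0 cM.

10.0 cM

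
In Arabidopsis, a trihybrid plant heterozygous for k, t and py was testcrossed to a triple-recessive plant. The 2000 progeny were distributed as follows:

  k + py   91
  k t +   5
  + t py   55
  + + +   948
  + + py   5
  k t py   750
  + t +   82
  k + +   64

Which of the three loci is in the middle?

The two most frequent reciprocal classes, + + + and k t py, are the parental types, so the F1 was + + + / k t py.
The two rarest classes, + + py and k t +, are the double crossovers. Comparing them with the parentals, only the py allele has switched, so py is the middle locus and the order is k – py – t.

py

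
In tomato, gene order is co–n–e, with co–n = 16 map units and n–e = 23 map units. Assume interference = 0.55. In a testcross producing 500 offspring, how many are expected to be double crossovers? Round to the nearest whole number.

8

Map distances give recombination frequencies of 0.160 and 0.230 for the two intervals.
With interference 0.55 (so coincidence = 0.45), expected double-crossover frequency = 0.160 × 0.230 × 0.45 = 0.01656.
Expected number = 0.01656 × 500 = 8.28 ≈ 8.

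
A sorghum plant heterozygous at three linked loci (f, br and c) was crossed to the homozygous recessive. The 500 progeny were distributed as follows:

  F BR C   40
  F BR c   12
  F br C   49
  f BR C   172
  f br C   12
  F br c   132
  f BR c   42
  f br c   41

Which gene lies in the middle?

br

The two most frequent reciprocal classes, f BR C and F br c, are the parental types, so the F1 was f BR C / F br c.
The two rarest classes, f br C and F BR c, are the double crossovers. Comparing them with the parentals, only the br allele has switched, so br is the middle locus and the order is f – br – c.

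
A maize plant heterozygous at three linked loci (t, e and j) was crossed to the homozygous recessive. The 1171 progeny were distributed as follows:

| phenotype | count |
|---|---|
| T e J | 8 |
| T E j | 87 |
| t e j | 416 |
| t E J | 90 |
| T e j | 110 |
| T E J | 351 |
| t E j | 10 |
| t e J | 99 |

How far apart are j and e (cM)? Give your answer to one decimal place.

17.4 cM

The two most frequent reciprocal classes, t e j and T E J, are the parental types, so the F1 was t e j / T E J.
The two rarest classes, t E j and T e J, are the double crossovers. Comparing them with the parentals, only the e allele has switched, so e is the middle locus and the order is j – e – t.
Crossovers in the j–e interval produce the single-crossover classes t e J and T E j (99 + 87 = 186) plus the double crossovers (18).
RF(j–e) = (186 + 18) / 1171 = 204/1171 = 0.1742 → 17.4 cM.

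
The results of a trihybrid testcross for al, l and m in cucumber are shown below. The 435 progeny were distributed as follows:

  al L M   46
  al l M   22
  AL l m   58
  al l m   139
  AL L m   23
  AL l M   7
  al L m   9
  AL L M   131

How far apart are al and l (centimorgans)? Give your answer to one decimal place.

The two most frequent reciprocal classes, al l m and AL L M, are the parental types, so the F1 was al l m / AL L M.
The two rarest classes, al L m and AL l M, are the double crossovers. Comparing them with the parentals, only the l allele has switched, so l is the middle locus and the order is al – l – m.
Crossovers in the al–l interval produce the single-crossover classes AL l m and al L M (58 + 46 = 104) plus the double crossovers (16).
RF(al–l) = (104 + 16) / 435 = 120/435 = 0.2759 → 27.6 centimorgans.

27.6 centimorgans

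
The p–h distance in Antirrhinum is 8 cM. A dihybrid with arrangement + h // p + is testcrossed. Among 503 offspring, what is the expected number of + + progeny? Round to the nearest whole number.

20

A map distance of 8 cM corresponds to a recombination frequency of 0.080.
The F1 is + h / p +, so + + is a recombinant gamete class with expected frequency r/2 = 0.080/2 = 0.0400.
Expected number = 0.0400 × 503 = 20.12 ≈ 20.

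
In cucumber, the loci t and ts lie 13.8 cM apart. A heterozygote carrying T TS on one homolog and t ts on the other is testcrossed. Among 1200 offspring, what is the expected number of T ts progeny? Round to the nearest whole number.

A map distance of 13.8 cM corresponds to a recombination frequency of 0.138.
The F1 is T TS / t ts, so T ts is a recombinant gamete class with expected frequency r/2 = 0.138/2 = 0.0690.
Expected number = 0.0690 × 1200 = 82.80 ≈ 83.

83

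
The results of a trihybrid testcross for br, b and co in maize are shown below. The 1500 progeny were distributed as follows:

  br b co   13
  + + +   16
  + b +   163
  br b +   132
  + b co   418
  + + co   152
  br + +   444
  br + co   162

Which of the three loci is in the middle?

br

The two most frequent reciprocal classes, + b co and br + +, are the parental types, so the F1 was + b co / br + +.
The two rarest classes, br b co and + + +, are the double crossovers. Comparing them with the parentals, only the br allele has switched, so br is the middle locus and the order is b – br – co.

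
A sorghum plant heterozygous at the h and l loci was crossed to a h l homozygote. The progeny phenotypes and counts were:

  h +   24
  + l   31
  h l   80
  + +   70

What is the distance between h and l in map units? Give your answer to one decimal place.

26.8 map units

The two most frequent classes, + + (70) and h l (80), are the parental types, so the F1 was + + / h l.
The recombinant classes are + l and h +: 31 + 24 = 55.
Recombination frequency = 55/205 = 0.2683 ≈ 26.8%, i.e. 26.8 map units.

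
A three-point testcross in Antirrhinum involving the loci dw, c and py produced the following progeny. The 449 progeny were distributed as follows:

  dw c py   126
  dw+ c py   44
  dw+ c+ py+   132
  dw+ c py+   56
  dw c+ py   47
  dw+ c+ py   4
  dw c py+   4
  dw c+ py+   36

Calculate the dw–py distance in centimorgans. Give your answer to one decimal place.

The two most frequent reciprocal classes, dw c py and dw+ c+ py+, are the parental types, so the F1 was dw c py / dw+ c+ py+.
The two rarest classes, dw c py+ and dw+ c+ py, are the double crossovers. Comparing them with the parentals, only the py allele has switched, so py is the middle locus and the order is dw – py – c.
Crossovers in the dw–py interval produce the single-crossover classes dw+ c py and dw c+ py+ (44 + 36 = 80) plus the double crossovers (8).
RF(dw–py) = (80 + 8) / 449 = 88/449 = 0.1960 → 19.6 centimorgans.

19.6 centimorgans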